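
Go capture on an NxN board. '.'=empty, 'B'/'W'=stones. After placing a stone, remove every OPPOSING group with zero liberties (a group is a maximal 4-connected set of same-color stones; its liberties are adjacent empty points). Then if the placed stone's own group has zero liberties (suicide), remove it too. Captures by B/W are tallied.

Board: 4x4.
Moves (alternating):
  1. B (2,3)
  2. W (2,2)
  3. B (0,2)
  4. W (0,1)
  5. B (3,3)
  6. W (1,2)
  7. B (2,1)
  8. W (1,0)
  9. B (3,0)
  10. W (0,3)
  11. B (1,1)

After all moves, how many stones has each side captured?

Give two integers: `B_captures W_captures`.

Move 1: B@(2,3) -> caps B=0 W=0
Move 2: W@(2,2) -> caps B=0 W=0
Move 3: B@(0,2) -> caps B=0 W=0
Move 4: W@(0,1) -> caps B=0 W=0
Move 5: B@(3,3) -> caps B=0 W=0
Move 6: W@(1,2) -> caps B=0 W=0
Move 7: B@(2,1) -> caps B=0 W=0
Move 8: W@(1,0) -> caps B=0 W=0
Move 9: B@(3,0) -> caps B=0 W=0
Move 10: W@(0,3) -> caps B=0 W=1
Move 11: B@(1,1) -> caps B=0 W=1

Answer: 0 1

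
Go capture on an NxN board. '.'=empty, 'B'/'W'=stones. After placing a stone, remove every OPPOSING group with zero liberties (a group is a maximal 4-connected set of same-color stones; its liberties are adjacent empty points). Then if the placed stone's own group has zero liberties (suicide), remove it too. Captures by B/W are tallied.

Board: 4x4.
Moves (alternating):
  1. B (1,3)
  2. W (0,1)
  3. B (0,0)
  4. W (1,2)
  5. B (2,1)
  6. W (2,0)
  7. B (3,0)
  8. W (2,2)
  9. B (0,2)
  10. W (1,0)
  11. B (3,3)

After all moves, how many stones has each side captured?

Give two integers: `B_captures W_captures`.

Answer: 0 1

Derivation:
Move 1: B@(1,3) -> caps B=0 W=0
Move 2: W@(0,1) -> caps B=0 W=0
Move 3: B@(0,0) -> caps B=0 W=0
Move 4: W@(1,2) -> caps B=0 W=0
Move 5: B@(2,1) -> caps B=0 W=0
Move 6: W@(2,0) -> caps B=0 W=0
Move 7: B@(3,0) -> caps B=0 W=0
Move 8: W@(2,2) -> caps B=0 W=0
Move 9: B@(0,2) -> caps B=0 W=0
Move 10: W@(1,0) -> caps B=0 W=1
Move 11: B@(3,3) -> caps B=0 W=1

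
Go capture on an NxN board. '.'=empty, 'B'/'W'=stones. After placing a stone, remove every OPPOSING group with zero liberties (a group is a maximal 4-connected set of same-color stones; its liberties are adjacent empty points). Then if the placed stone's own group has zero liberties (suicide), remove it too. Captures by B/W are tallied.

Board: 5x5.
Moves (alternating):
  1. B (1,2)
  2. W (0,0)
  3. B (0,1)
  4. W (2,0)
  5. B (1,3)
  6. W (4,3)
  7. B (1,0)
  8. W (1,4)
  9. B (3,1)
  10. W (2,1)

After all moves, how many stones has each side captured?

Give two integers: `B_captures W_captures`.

Answer: 1 0

Derivation:
Move 1: B@(1,2) -> caps B=0 W=0
Move 2: W@(0,0) -> caps B=0 W=0
Move 3: B@(0,1) -> caps B=0 W=0
Move 4: W@(2,0) -> caps B=0 W=0
Move 5: B@(1,3) -> caps B=0 W=0
Move 6: W@(4,3) -> caps B=0 W=0
Move 7: B@(1,0) -> caps B=1 W=0
Move 8: W@(1,4) -> caps B=1 W=0
Move 9: B@(3,1) -> caps B=1 W=0
Move 10: W@(2,1) -> caps B=1 W=0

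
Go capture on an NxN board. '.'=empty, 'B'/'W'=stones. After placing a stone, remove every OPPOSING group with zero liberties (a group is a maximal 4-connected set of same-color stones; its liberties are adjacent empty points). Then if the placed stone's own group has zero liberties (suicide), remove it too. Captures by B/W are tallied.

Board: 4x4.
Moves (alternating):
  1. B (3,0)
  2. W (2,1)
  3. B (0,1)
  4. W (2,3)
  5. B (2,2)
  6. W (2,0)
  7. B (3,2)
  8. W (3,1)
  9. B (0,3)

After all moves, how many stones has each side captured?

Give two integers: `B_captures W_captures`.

Move 1: B@(3,0) -> caps B=0 W=0
Move 2: W@(2,1) -> caps B=0 W=0
Move 3: B@(0,1) -> caps B=0 W=0
Move 4: W@(2,3) -> caps B=0 W=0
Move 5: B@(2,2) -> caps B=0 W=0
Move 6: W@(2,0) -> caps B=0 W=0
Move 7: B@(3,2) -> caps B=0 W=0
Move 8: W@(3,1) -> caps B=0 W=1
Move 9: B@(0,3) -> caps B=0 W=1

Answer: 0 1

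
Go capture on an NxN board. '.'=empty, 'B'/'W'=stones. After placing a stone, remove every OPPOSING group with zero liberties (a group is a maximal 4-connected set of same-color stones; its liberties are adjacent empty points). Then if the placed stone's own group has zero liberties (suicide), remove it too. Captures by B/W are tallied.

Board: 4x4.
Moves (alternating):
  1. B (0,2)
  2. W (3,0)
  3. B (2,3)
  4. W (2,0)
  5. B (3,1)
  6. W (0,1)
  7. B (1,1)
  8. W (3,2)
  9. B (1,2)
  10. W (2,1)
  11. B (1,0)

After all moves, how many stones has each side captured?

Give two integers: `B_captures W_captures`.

Answer: 0 1

Derivation:
Move 1: B@(0,2) -> caps B=0 W=0
Move 2: W@(3,0) -> caps B=0 W=0
Move 3: B@(2,3) -> caps B=0 W=0
Move 4: W@(2,0) -> caps B=0 W=0
Move 5: B@(3,1) -> caps B=0 W=0
Move 6: W@(0,1) -> caps B=0 W=0
Move 7: B@(1,1) -> caps B=0 W=0
Move 8: W@(3,2) -> caps B=0 W=0
Move 9: B@(1,2) -> caps B=0 W=0
Move 10: W@(2,1) -> caps B=0 W=1
Move 11: B@(1,0) -> caps B=0 W=1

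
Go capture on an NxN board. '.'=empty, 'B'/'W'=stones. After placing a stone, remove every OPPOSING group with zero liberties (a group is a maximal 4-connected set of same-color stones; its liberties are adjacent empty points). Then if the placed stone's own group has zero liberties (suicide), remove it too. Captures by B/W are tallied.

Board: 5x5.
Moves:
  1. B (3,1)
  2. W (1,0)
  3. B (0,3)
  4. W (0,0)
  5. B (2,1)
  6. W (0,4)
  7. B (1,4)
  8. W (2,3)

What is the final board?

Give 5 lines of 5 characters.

Move 1: B@(3,1) -> caps B=0 W=0
Move 2: W@(1,0) -> caps B=0 W=0
Move 3: B@(0,3) -> caps B=0 W=0
Move 4: W@(0,0) -> caps B=0 W=0
Move 5: B@(2,1) -> caps B=0 W=0
Move 6: W@(0,4) -> caps B=0 W=0
Move 7: B@(1,4) -> caps B=1 W=0
Move 8: W@(2,3) -> caps B=1 W=0

Answer: W..B.
W...B
.B.W.
.B...
.....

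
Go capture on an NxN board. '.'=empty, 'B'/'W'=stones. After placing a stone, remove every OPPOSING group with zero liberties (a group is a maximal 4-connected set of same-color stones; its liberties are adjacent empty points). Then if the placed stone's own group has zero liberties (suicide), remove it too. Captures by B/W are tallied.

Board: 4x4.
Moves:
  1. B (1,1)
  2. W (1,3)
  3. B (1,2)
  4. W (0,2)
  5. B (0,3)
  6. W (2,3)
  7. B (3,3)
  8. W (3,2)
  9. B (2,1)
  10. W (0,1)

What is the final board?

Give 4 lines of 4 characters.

Answer: .WW.
.BBW
.B.W
..W.

Derivation:
Move 1: B@(1,1) -> caps B=0 W=0
Move 2: W@(1,3) -> caps B=0 W=0
Move 3: B@(1,2) -> caps B=0 W=0
Move 4: W@(0,2) -> caps B=0 W=0
Move 5: B@(0,3) -> caps B=0 W=0
Move 6: W@(2,3) -> caps B=0 W=0
Move 7: B@(3,3) -> caps B=0 W=0
Move 8: W@(3,2) -> caps B=0 W=1
Move 9: B@(2,1) -> caps B=0 W=1
Move 10: W@(0,1) -> caps B=0 W=1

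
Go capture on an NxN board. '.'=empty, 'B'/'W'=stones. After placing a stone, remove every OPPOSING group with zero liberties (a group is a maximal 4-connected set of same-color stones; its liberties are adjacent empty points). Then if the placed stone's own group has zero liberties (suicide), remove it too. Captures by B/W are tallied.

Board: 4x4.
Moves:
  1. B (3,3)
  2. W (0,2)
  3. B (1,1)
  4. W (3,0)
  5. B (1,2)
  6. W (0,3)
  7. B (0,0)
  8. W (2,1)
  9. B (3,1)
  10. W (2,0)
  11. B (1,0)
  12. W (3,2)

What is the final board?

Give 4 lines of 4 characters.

Answer: B.WW
BBB.
WW..
W.WB

Derivation:
Move 1: B@(3,3) -> caps B=0 W=0
Move 2: W@(0,2) -> caps B=0 W=0
Move 3: B@(1,1) -> caps B=0 W=0
Move 4: W@(3,0) -> caps B=0 W=0
Move 5: B@(1,2) -> caps B=0 W=0
Move 6: W@(0,3) -> caps B=0 W=0
Move 7: B@(0,0) -> caps B=0 W=0
Move 8: W@(2,1) -> caps B=0 W=0
Move 9: B@(3,1) -> caps B=0 W=0
Move 10: W@(2,0) -> caps B=0 W=0
Move 11: B@(1,0) -> caps B=0 W=0
Move 12: W@(3,2) -> caps B=0 W=1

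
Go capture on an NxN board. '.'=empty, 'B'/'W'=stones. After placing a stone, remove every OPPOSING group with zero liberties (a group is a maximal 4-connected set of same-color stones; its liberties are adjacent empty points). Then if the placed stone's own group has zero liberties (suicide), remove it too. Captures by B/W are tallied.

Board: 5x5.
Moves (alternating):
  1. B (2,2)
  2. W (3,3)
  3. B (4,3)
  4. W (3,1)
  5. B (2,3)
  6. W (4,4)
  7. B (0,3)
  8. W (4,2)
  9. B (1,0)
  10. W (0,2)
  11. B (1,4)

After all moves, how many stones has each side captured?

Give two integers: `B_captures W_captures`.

Move 1: B@(2,2) -> caps B=0 W=0
Move 2: W@(3,3) -> caps B=0 W=0
Move 3: B@(4,3) -> caps B=0 W=0
Move 4: W@(3,1) -> caps B=0 W=0
Move 5: B@(2,3) -> caps B=0 W=0
Move 6: W@(4,4) -> caps B=0 W=0
Move 7: B@(0,3) -> caps B=0 W=0
Move 8: W@(4,2) -> caps B=0 W=1
Move 9: B@(1,0) -> caps B=0 W=1
Move 10: W@(0,2) -> caps B=0 W=1
Move 11: B@(1,4) -> caps B=0 W=1

Answer: 0 1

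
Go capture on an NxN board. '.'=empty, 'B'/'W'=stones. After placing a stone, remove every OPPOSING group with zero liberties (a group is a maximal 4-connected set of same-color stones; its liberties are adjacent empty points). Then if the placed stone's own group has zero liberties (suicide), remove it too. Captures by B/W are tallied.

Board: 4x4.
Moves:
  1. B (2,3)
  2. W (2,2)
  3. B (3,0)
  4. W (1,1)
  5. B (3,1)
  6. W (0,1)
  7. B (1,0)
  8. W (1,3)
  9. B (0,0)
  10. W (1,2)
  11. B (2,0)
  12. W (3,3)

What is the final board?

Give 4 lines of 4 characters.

Move 1: B@(2,3) -> caps B=0 W=0
Move 2: W@(2,2) -> caps B=0 W=0
Move 3: B@(3,0) -> caps B=0 W=0
Move 4: W@(1,1) -> caps B=0 W=0
Move 5: B@(3,1) -> caps B=0 W=0
Move 6: W@(0,1) -> caps B=0 W=0
Move 7: B@(1,0) -> caps B=0 W=0
Move 8: W@(1,3) -> caps B=0 W=0
Move 9: B@(0,0) -> caps B=0 W=0
Move 10: W@(1,2) -> caps B=0 W=0
Move 11: B@(2,0) -> caps B=0 W=0
Move 12: W@(3,3) -> caps B=0 W=1

Answer: BW..
BWWW
B.W.
BB.W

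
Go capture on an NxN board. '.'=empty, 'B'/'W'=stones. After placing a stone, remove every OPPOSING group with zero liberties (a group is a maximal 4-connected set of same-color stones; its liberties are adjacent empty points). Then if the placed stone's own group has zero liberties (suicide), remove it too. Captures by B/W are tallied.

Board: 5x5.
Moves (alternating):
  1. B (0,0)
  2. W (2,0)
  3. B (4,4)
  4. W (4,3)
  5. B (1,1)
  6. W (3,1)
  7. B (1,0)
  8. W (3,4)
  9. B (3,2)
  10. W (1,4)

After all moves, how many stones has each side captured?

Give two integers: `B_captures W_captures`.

Answer: 0 1

Derivation:
Move 1: B@(0,0) -> caps B=0 W=0
Move 2: W@(2,0) -> caps B=0 W=0
Move 3: B@(4,4) -> caps B=0 W=0
Move 4: W@(4,3) -> caps B=0 W=0
Move 5: B@(1,1) -> caps B=0 W=0
Move 6: W@(3,1) -> caps B=0 W=0
Move 7: B@(1,0) -> caps B=0 W=0
Move 8: W@(3,4) -> caps B=0 W=1
Move 9: B@(3,2) -> caps B=0 W=1
Move 10: W@(1,4) -> caps B=0 W=1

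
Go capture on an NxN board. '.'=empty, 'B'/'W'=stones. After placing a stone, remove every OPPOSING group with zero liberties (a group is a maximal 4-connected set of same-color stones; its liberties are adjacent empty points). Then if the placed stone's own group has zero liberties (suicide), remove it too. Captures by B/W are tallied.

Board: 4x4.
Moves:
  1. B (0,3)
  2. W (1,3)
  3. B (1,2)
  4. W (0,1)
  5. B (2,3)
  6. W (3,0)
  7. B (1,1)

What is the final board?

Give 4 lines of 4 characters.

Move 1: B@(0,3) -> caps B=0 W=0
Move 2: W@(1,3) -> caps B=0 W=0
Move 3: B@(1,2) -> caps B=0 W=0
Move 4: W@(0,1) -> caps B=0 W=0
Move 5: B@(2,3) -> caps B=1 W=0
Move 6: W@(3,0) -> caps B=1 W=0
Move 7: B@(1,1) -> caps B=1 W=0

Answer: .W.B
.BB.
...B
W...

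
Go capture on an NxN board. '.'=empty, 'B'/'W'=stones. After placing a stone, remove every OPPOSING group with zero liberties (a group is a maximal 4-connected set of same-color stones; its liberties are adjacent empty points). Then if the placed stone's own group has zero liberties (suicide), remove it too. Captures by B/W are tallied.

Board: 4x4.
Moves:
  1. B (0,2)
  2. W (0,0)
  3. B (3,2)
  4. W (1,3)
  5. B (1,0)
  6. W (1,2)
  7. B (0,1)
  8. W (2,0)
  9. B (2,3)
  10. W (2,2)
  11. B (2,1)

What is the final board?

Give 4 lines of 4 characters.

Answer: .BB.
B.WW
WBWB
..B.

Derivation:
Move 1: B@(0,2) -> caps B=0 W=0
Move 2: W@(0,0) -> caps B=0 W=0
Move 3: B@(3,2) -> caps B=0 W=0
Move 4: W@(1,3) -> caps B=0 W=0
Move 5: B@(1,0) -> caps B=0 W=0
Move 6: W@(1,2) -> caps B=0 W=0
Move 7: B@(0,1) -> caps B=1 W=0
Move 8: W@(2,0) -> caps B=1 W=0
Move 9: B@(2,3) -> caps B=1 W=0
Move 10: W@(2,2) -> caps B=1 W=0
Move 11: B@(2,1) -> caps B=1 W=0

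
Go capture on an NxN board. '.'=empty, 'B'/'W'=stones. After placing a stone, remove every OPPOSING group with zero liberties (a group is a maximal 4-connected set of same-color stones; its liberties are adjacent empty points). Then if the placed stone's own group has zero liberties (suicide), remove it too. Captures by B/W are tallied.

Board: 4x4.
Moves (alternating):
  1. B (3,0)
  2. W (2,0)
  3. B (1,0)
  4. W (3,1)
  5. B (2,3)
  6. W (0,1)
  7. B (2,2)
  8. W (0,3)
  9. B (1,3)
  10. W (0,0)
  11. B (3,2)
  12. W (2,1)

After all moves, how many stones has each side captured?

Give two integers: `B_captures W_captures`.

Move 1: B@(3,0) -> caps B=0 W=0
Move 2: W@(2,0) -> caps B=0 W=0
Move 3: B@(1,0) -> caps B=0 W=0
Move 4: W@(3,1) -> caps B=0 W=1
Move 5: B@(2,3) -> caps B=0 W=1
Move 6: W@(0,1) -> caps B=0 W=1
Move 7: B@(2,2) -> caps B=0 W=1
Move 8: W@(0,3) -> caps B=0 W=1
Move 9: B@(1,3) -> caps B=0 W=1
Move 10: W@(0,0) -> caps B=0 W=1
Move 11: B@(3,2) -> caps B=0 W=1
Move 12: W@(2,1) -> caps B=0 W=1

Answer: 0 1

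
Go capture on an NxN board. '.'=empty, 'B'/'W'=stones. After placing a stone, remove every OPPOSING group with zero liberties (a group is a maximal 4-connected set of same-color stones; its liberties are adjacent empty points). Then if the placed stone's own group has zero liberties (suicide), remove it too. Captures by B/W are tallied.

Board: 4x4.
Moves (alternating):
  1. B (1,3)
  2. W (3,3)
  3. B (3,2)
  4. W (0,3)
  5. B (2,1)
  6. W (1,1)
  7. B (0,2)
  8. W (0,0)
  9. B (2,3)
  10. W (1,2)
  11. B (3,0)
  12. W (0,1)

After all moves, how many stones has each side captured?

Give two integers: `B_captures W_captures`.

Move 1: B@(1,3) -> caps B=0 W=0
Move 2: W@(3,3) -> caps B=0 W=0
Move 3: B@(3,2) -> caps B=0 W=0
Move 4: W@(0,3) -> caps B=0 W=0
Move 5: B@(2,1) -> caps B=0 W=0
Move 6: W@(1,1) -> caps B=0 W=0
Move 7: B@(0,2) -> caps B=1 W=0
Move 8: W@(0,0) -> caps B=1 W=0
Move 9: B@(2,3) -> caps B=2 W=0
Move 10: W@(1,2) -> caps B=2 W=0
Move 11: B@(3,0) -> caps B=2 W=0
Move 12: W@(0,1) -> caps B=2 W=0

Answer: 2 0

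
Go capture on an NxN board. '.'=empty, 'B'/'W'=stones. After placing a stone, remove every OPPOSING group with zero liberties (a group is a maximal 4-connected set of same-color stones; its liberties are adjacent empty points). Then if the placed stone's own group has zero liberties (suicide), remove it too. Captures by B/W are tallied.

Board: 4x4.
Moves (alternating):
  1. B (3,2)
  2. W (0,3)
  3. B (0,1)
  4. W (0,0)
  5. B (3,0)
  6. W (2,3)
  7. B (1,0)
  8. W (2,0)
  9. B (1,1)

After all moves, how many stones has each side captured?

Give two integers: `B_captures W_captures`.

Answer: 1 0

Derivation:
Move 1: B@(3,2) -> caps B=0 W=0
Move 2: W@(0,3) -> caps B=0 W=0
Move 3: B@(0,1) -> caps B=0 W=0
Move 4: W@(0,0) -> caps B=0 W=0
Move 5: B@(3,0) -> caps B=0 W=0
Move 6: W@(2,3) -> caps B=0 W=0
Move 7: B@(1,0) -> caps B=1 W=0
Move 8: W@(2,0) -> caps B=1 W=0
Move 9: B@(1,1) -> caps B=1 W=0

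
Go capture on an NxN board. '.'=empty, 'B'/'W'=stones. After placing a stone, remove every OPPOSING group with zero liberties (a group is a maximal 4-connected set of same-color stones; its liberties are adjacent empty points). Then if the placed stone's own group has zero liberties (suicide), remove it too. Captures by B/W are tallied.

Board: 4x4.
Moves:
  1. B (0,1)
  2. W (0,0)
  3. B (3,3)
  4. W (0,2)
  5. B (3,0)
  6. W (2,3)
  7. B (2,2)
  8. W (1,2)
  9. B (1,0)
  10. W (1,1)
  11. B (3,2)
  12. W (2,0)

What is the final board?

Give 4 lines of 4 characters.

Answer: .BW.
BWW.
W.BW
B.BB

Derivation:
Move 1: B@(0,1) -> caps B=0 W=0
Move 2: W@(0,0) -> caps B=0 W=0
Move 3: B@(3,3) -> caps B=0 W=0
Move 4: W@(0,2) -> caps B=0 W=0
Move 5: B@(3,0) -> caps B=0 W=0
Move 6: W@(2,3) -> caps B=0 W=0
Move 7: B@(2,2) -> caps B=0 W=0
Move 8: W@(1,2) -> caps B=0 W=0
Move 9: B@(1,0) -> caps B=1 W=0
Move 10: W@(1,1) -> caps B=1 W=0
Move 11: B@(3,2) -> caps B=1 W=0
Move 12: W@(2,0) -> caps B=1 W=0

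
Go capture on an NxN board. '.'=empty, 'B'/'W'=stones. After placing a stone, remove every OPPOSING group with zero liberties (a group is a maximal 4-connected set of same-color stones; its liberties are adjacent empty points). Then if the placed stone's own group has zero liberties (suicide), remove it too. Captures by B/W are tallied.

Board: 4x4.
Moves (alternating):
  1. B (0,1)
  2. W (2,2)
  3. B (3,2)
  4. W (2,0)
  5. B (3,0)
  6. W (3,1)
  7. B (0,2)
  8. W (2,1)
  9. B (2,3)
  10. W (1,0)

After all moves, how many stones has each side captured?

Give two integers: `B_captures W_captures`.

Answer: 0 1

Derivation:
Move 1: B@(0,1) -> caps B=0 W=0
Move 2: W@(2,2) -> caps B=0 W=0
Move 3: B@(3,2) -> caps B=0 W=0
Move 4: W@(2,0) -> caps B=0 W=0
Move 5: B@(3,0) -> caps B=0 W=0
Move 6: W@(3,1) -> caps B=0 W=1
Move 7: B@(0,2) -> caps B=0 W=1
Move 8: W@(2,1) -> caps B=0 W=1
Move 9: B@(2,3) -> caps B=0 W=1
Move 10: W@(1,0) -> caps B=0 W=1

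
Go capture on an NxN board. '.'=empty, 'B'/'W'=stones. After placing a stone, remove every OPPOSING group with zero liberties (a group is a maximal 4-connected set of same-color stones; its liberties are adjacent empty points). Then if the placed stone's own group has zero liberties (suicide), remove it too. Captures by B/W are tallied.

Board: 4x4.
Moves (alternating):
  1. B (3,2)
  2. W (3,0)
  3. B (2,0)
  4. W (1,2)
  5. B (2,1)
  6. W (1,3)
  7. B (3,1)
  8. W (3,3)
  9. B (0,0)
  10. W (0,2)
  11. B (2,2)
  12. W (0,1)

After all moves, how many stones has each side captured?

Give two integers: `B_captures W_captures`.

Move 1: B@(3,2) -> caps B=0 W=0
Move 2: W@(3,0) -> caps B=0 W=0
Move 3: B@(2,0) -> caps B=0 W=0
Move 4: W@(1,2) -> caps B=0 W=0
Move 5: B@(2,1) -> caps B=0 W=0
Move 6: W@(1,3) -> caps B=0 W=0
Move 7: B@(3,1) -> caps B=1 W=0
Move 8: W@(3,3) -> caps B=1 W=0
Move 9: B@(0,0) -> caps B=1 W=0
Move 10: W@(0,2) -> caps B=1 W=0
Move 11: B@(2,2) -> caps B=1 W=0
Move 12: W@(0,1) -> caps B=1 W=0

Answer: 1 0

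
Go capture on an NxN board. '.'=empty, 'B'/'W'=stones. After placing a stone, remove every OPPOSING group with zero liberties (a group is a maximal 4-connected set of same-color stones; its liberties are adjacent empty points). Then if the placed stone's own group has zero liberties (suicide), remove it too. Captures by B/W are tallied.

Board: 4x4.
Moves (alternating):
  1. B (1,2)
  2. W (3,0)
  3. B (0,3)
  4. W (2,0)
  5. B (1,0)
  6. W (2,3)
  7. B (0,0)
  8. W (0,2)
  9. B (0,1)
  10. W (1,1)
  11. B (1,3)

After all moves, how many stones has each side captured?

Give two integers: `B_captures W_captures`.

Move 1: B@(1,2) -> caps B=0 W=0
Move 2: W@(3,0) -> caps B=0 W=0
Move 3: B@(0,3) -> caps B=0 W=0
Move 4: W@(2,0) -> caps B=0 W=0
Move 5: B@(1,0) -> caps B=0 W=0
Move 6: W@(2,3) -> caps B=0 W=0
Move 7: B@(0,0) -> caps B=0 W=0
Move 8: W@(0,2) -> caps B=0 W=0
Move 9: B@(0,1) -> caps B=1 W=0
Move 10: W@(1,1) -> caps B=1 W=0
Move 11: B@(1,3) -> caps B=1 W=0

Answer: 1 0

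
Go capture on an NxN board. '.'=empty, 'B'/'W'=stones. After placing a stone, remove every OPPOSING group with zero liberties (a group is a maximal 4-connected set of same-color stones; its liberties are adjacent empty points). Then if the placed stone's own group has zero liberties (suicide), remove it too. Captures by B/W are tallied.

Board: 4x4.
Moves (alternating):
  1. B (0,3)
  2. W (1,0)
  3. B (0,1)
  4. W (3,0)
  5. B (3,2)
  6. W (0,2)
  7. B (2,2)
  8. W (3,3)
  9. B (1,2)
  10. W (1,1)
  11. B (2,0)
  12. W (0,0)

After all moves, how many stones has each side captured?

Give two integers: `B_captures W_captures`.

Answer: 1 0

Derivation:
Move 1: B@(0,3) -> caps B=0 W=0
Move 2: W@(1,0) -> caps B=0 W=0
Move 3: B@(0,1) -> caps B=0 W=0
Move 4: W@(3,0) -> caps B=0 W=0
Move 5: B@(3,2) -> caps B=0 W=0
Move 6: W@(0,2) -> caps B=0 W=0
Move 7: B@(2,2) -> caps B=0 W=0
Move 8: W@(3,3) -> caps B=0 W=0
Move 9: B@(1,2) -> caps B=1 W=0
Move 10: W@(1,1) -> caps B=1 W=0
Move 11: B@(2,0) -> caps B=1 W=0
Move 12: W@(0,0) -> caps B=1 W=0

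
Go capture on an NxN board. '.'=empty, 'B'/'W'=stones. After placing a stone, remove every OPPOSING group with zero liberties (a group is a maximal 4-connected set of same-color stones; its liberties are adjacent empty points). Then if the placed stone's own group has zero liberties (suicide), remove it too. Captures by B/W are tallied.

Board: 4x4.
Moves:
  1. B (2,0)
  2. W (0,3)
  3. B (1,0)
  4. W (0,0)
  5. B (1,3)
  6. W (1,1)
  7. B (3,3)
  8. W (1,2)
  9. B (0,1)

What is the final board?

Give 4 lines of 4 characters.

Move 1: B@(2,0) -> caps B=0 W=0
Move 2: W@(0,3) -> caps B=0 W=0
Move 3: B@(1,0) -> caps B=0 W=0
Move 4: W@(0,0) -> caps B=0 W=0
Move 5: B@(1,3) -> caps B=0 W=0
Move 6: W@(1,1) -> caps B=0 W=0
Move 7: B@(3,3) -> caps B=0 W=0
Move 8: W@(1,2) -> caps B=0 W=0
Move 9: B@(0,1) -> caps B=1 W=0

Answer: .B.W
BWWB
B...
...B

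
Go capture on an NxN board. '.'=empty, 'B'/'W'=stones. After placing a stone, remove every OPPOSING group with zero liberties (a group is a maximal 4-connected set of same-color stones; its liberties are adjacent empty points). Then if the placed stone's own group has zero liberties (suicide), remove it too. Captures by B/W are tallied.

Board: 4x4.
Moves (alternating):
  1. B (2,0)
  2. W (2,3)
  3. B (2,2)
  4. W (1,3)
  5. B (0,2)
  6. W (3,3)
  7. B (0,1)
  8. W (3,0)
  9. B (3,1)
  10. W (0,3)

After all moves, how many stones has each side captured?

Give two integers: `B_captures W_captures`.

Move 1: B@(2,0) -> caps B=0 W=0
Move 2: W@(2,3) -> caps B=0 W=0
Move 3: B@(2,2) -> caps B=0 W=0
Move 4: W@(1,3) -> caps B=0 W=0
Move 5: B@(0,2) -> caps B=0 W=0
Move 6: W@(3,3) -> caps B=0 W=0
Move 7: B@(0,1) -> caps B=0 W=0
Move 8: W@(3,0) -> caps B=0 W=0
Move 9: B@(3,1) -> caps B=1 W=0
Move 10: W@(0,3) -> caps B=1 W=0

Answer: 1 0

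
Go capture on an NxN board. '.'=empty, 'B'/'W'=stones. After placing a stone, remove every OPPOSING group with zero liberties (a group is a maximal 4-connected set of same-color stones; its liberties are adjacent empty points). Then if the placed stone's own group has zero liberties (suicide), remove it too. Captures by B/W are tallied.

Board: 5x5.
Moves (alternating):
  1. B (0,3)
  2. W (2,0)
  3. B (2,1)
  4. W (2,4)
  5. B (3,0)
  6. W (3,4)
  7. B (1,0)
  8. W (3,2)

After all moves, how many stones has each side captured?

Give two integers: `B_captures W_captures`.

Move 1: B@(0,3) -> caps B=0 W=0
Move 2: W@(2,0) -> caps B=0 W=0
Move 3: B@(2,1) -> caps B=0 W=0
Move 4: W@(2,4) -> caps B=0 W=0
Move 5: B@(3,0) -> caps B=0 W=0
Move 6: W@(3,4) -> caps B=0 W=0
Move 7: B@(1,0) -> caps B=1 W=0
Move 8: W@(3,2) -> caps B=1 W=0

Answer: 1 0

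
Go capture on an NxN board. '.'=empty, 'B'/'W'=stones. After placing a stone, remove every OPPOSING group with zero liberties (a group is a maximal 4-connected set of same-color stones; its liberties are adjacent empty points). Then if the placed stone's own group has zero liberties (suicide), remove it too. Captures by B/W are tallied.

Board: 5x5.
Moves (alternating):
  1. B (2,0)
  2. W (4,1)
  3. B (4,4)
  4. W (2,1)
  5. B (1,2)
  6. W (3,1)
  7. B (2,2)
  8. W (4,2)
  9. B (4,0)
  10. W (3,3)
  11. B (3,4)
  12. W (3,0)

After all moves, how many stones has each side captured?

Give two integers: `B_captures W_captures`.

Move 1: B@(2,0) -> caps B=0 W=0
Move 2: W@(4,1) -> caps B=0 W=0
Move 3: B@(4,4) -> caps B=0 W=0
Move 4: W@(2,1) -> caps B=0 W=0
Move 5: B@(1,2) -> caps B=0 W=0
Move 6: W@(3,1) -> caps B=0 W=0
Move 7: B@(2,2) -> caps B=0 W=0
Move 8: W@(4,2) -> caps B=0 W=0
Move 9: B@(4,0) -> caps B=0 W=0
Move 10: W@(3,3) -> caps B=0 W=0
Move 11: B@(3,4) -> caps B=0 W=0
Move 12: W@(3,0) -> caps B=0 W=1

Answer: 0 1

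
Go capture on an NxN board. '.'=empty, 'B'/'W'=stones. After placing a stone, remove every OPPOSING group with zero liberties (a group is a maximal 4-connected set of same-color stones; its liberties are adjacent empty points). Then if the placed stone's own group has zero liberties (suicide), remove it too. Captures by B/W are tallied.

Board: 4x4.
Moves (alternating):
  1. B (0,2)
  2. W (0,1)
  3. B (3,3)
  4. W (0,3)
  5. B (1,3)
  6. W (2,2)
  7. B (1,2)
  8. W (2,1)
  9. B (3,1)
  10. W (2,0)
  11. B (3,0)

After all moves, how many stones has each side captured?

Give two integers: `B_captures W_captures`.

Answer: 1 0

Derivation:
Move 1: B@(0,2) -> caps B=0 W=0
Move 2: W@(0,1) -> caps B=0 W=0
Move 3: B@(3,3) -> caps B=0 W=0
Move 4: W@(0,3) -> caps B=0 W=0
Move 5: B@(1,3) -> caps B=1 W=0
Move 6: W@(2,2) -> caps B=1 W=0
Move 7: B@(1,2) -> caps B=1 W=0
Move 8: W@(2,1) -> caps B=1 W=0
Move 9: B@(3,1) -> caps B=1 W=0
Move 10: W@(2,0) -> caps B=1 W=0
Move 11: B@(3,0) -> caps B=1 W=0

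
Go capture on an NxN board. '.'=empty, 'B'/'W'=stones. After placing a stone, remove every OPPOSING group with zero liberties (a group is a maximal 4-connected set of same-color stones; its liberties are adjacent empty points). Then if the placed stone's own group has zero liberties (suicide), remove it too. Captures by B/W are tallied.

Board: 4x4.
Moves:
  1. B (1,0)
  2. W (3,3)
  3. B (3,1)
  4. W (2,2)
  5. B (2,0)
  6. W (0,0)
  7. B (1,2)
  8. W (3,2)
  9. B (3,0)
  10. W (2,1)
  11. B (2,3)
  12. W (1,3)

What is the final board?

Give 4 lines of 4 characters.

Answer: W...
B.BW
BWW.
BBWW

Derivation:
Move 1: B@(1,0) -> caps B=0 W=0
Move 2: W@(3,3) -> caps B=0 W=0
Move 3: B@(3,1) -> caps B=0 W=0
Move 4: W@(2,2) -> caps B=0 W=0
Move 5: B@(2,0) -> caps B=0 W=0
Move 6: W@(0,0) -> caps B=0 W=0
Move 7: B@(1,2) -> caps B=0 W=0
Move 8: W@(3,2) -> caps B=0 W=0
Move 9: B@(3,0) -> caps B=0 W=0
Move 10: W@(2,1) -> caps B=0 W=0
Move 11: B@(2,3) -> caps B=0 W=0
Move 12: W@(1,3) -> caps B=0 W=1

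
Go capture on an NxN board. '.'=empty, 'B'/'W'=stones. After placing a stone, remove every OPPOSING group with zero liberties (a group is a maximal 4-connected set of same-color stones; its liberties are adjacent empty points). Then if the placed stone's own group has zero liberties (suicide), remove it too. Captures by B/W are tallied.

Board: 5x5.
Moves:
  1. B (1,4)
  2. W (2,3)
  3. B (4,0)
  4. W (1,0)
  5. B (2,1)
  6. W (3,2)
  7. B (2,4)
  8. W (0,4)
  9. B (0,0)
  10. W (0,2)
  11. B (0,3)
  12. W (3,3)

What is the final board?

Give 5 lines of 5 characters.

Answer: B.WB.
W...B
.B.WB
..WW.
B....

Derivation:
Move 1: B@(1,4) -> caps B=0 W=0
Move 2: W@(2,3) -> caps B=0 W=0
Move 3: B@(4,0) -> caps B=0 W=0
Move 4: W@(1,0) -> caps B=0 W=0
Move 5: B@(2,1) -> caps B=0 W=0
Move 6: W@(3,2) -> caps B=0 W=0
Move 7: B@(2,4) -> caps B=0 W=0
Move 8: W@(0,4) -> caps B=0 W=0
Move 9: B@(0,0) -> caps B=0 W=0
Move 10: W@(0,2) -> caps B=0 W=0
Move 11: B@(0,3) -> caps B=1 W=0
Move 12: W@(3,3) -> caps B=1 W=0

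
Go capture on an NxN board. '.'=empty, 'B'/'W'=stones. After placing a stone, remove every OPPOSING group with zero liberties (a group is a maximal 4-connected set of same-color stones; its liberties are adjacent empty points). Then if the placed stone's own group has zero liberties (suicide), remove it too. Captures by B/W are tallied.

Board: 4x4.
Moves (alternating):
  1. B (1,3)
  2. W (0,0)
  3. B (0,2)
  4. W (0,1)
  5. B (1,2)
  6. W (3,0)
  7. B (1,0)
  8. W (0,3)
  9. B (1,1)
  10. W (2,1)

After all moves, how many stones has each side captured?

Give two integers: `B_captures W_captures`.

Answer: 2 0

Derivation:
Move 1: B@(1,3) -> caps B=0 W=0
Move 2: W@(0,0) -> caps B=0 W=0
Move 3: B@(0,2) -> caps B=0 W=0
Move 4: W@(0,1) -> caps B=0 W=0
Move 5: B@(1,2) -> caps B=0 W=0
Move 6: W@(3,0) -> caps B=0 W=0
Move 7: B@(1,0) -> caps B=0 W=0
Move 8: W@(0,3) -> caps B=0 W=0
Move 9: B@(1,1) -> caps B=2 W=0
Move 10: W@(2,1) -> caps B=2 W=0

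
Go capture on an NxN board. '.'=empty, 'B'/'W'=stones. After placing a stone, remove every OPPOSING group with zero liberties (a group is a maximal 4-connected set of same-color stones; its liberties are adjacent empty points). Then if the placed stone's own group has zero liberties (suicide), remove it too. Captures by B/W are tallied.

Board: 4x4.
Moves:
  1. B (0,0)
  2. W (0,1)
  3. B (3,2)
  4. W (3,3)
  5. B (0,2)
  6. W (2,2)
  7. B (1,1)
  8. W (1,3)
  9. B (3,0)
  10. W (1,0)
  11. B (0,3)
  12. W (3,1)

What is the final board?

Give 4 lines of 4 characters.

Answer: B.BB
WB.W
..W.
BW.W

Derivation:
Move 1: B@(0,0) -> caps B=0 W=0
Move 2: W@(0,1) -> caps B=0 W=0
Move 3: B@(3,2) -> caps B=0 W=0
Move 4: W@(3,3) -> caps B=0 W=0
Move 5: B@(0,2) -> caps B=0 W=0
Move 6: W@(2,2) -> caps B=0 W=0
Move 7: B@(1,1) -> caps B=1 W=0
Move 8: W@(1,3) -> caps B=1 W=0
Move 9: B@(3,0) -> caps B=1 W=0
Move 10: W@(1,0) -> caps B=1 W=0
Move 11: B@(0,3) -> caps B=1 W=0
Move 12: W@(3,1) -> caps B=1 W=1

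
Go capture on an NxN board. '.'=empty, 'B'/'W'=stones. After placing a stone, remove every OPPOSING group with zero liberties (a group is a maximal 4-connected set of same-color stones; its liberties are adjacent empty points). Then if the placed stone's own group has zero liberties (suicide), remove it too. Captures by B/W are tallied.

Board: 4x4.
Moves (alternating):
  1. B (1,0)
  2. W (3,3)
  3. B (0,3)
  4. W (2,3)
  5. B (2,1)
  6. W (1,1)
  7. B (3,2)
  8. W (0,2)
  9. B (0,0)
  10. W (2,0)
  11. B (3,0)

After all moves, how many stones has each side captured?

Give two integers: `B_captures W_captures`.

Answer: 1 0

Derivation:
Move 1: B@(1,0) -> caps B=0 W=0
Move 2: W@(3,3) -> caps B=0 W=0
Move 3: B@(0,3) -> caps B=0 W=0
Move 4: W@(2,3) -> caps B=0 W=0
Move 5: B@(2,1) -> caps B=0 W=0
Move 6: W@(1,1) -> caps B=0 W=0
Move 7: B@(3,2) -> caps B=0 W=0
Move 8: W@(0,2) -> caps B=0 W=0
Move 9: B@(0,0) -> caps B=0 W=0
Move 10: W@(2,0) -> caps B=0 W=0
Move 11: B@(3,0) -> caps B=1 W=0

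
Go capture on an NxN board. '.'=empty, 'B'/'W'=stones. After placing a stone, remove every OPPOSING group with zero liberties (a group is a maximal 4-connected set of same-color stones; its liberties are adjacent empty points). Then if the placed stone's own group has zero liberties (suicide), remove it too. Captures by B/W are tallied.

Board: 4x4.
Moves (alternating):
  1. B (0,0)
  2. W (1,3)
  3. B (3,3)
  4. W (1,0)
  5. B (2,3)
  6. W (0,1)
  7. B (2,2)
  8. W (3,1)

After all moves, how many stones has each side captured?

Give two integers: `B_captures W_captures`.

Move 1: B@(0,0) -> caps B=0 W=0
Move 2: W@(1,3) -> caps B=0 W=0
Move 3: B@(3,3) -> caps B=0 W=0
Move 4: W@(1,0) -> caps B=0 W=0
Move 5: B@(2,3) -> caps B=0 W=0
Move 6: W@(0,1) -> caps B=0 W=1
Move 7: B@(2,2) -> caps B=0 W=1
Move 8: W@(3,1) -> caps B=0 W=1

Answer: 0 1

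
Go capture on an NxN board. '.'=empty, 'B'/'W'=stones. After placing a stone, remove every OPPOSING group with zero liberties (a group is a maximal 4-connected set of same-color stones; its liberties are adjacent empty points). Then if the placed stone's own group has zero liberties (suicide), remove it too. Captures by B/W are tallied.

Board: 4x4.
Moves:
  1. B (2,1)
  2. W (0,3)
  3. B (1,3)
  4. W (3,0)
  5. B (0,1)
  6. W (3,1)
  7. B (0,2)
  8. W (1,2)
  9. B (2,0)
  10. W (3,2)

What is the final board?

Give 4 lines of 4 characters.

Move 1: B@(2,1) -> caps B=0 W=0
Move 2: W@(0,3) -> caps B=0 W=0
Move 3: B@(1,3) -> caps B=0 W=0
Move 4: W@(3,0) -> caps B=0 W=0
Move 5: B@(0,1) -> caps B=0 W=0
Move 6: W@(3,1) -> caps B=0 W=0
Move 7: B@(0,2) -> caps B=1 W=0
Move 8: W@(1,2) -> caps B=1 W=0
Move 9: B@(2,0) -> caps B=1 W=0
Move 10: W@(3,2) -> caps B=1 W=0

Answer: .BB.
..WB
BB..
WWW.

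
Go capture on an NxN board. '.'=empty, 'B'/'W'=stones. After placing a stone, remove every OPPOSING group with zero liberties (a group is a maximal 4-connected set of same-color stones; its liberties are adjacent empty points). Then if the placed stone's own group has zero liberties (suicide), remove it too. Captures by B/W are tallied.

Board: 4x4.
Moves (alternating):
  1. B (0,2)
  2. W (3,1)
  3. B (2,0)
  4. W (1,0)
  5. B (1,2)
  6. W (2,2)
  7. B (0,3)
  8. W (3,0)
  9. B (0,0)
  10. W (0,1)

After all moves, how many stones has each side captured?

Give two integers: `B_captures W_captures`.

Move 1: B@(0,2) -> caps B=0 W=0
Move 2: W@(3,1) -> caps B=0 W=0
Move 3: B@(2,0) -> caps B=0 W=0
Move 4: W@(1,0) -> caps B=0 W=0
Move 5: B@(1,2) -> caps B=0 W=0
Move 6: W@(2,2) -> caps B=0 W=0
Move 7: B@(0,3) -> caps B=0 W=0
Move 8: W@(3,0) -> caps B=0 W=0
Move 9: B@(0,0) -> caps B=0 W=0
Move 10: W@(0,1) -> caps B=0 W=1

Answer: 0 1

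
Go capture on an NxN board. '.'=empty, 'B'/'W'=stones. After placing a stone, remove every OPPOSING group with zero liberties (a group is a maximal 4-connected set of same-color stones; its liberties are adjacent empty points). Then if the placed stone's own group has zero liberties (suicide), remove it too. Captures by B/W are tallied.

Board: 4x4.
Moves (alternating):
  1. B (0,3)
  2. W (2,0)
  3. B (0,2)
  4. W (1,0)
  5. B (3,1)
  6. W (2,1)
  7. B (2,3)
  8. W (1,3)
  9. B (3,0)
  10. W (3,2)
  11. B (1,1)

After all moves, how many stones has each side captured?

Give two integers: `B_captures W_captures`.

Move 1: B@(0,3) -> caps B=0 W=0
Move 2: W@(2,0) -> caps B=0 W=0
Move 3: B@(0,2) -> caps B=0 W=0
Move 4: W@(1,0) -> caps B=0 W=0
Move 5: B@(3,1) -> caps B=0 W=0
Move 6: W@(2,1) -> caps B=0 W=0
Move 7: B@(2,3) -> caps B=0 W=0
Move 8: W@(1,3) -> caps B=0 W=0
Move 9: B@(3,0) -> caps B=0 W=0
Move 10: W@(3,2) -> caps B=0 W=2
Move 11: B@(1,1) -> caps B=0 W=2

Answer: 0 2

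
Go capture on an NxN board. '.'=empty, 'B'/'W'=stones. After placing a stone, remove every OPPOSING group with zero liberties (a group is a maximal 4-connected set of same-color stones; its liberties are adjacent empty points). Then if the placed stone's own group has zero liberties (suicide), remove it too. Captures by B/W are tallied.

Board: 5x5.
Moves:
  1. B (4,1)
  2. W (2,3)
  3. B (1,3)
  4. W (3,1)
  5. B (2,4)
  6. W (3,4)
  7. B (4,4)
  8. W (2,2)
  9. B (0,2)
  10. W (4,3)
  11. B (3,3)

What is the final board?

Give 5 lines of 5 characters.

Move 1: B@(4,1) -> caps B=0 W=0
Move 2: W@(2,3) -> caps B=0 W=0
Move 3: B@(1,3) -> caps B=0 W=0
Move 4: W@(3,1) -> caps B=0 W=0
Move 5: B@(2,4) -> caps B=0 W=0
Move 6: W@(3,4) -> caps B=0 W=0
Move 7: B@(4,4) -> caps B=0 W=0
Move 8: W@(2,2) -> caps B=0 W=0
Move 9: B@(0,2) -> caps B=0 W=0
Move 10: W@(4,3) -> caps B=0 W=1
Move 11: B@(3,3) -> caps B=0 W=1

Answer: ..B..
...B.
..WWB
.W.BW
.B.W.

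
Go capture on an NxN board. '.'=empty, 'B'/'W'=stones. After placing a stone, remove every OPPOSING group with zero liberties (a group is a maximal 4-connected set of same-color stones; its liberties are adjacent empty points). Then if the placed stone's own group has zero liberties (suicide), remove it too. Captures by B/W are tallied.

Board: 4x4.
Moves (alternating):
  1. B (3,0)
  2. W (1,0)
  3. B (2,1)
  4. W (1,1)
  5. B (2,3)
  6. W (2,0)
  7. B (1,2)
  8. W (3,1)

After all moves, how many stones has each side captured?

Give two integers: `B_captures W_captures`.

Move 1: B@(3,0) -> caps B=0 W=0
Move 2: W@(1,0) -> caps B=0 W=0
Move 3: B@(2,1) -> caps B=0 W=0
Move 4: W@(1,1) -> caps B=0 W=0
Move 5: B@(2,3) -> caps B=0 W=0
Move 6: W@(2,0) -> caps B=0 W=0
Move 7: B@(1,2) -> caps B=0 W=0
Move 8: W@(3,1) -> caps B=0 W=1

Answer: 0 1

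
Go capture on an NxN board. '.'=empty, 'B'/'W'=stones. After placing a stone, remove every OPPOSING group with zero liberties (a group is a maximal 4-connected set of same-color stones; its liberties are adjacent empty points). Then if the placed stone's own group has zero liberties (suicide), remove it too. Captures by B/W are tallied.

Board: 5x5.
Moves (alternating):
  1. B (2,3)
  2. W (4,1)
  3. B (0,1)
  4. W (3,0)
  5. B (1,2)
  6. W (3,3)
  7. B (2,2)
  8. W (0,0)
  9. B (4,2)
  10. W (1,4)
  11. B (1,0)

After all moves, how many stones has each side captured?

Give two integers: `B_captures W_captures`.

Move 1: B@(2,3) -> caps B=0 W=0
Move 2: W@(4,1) -> caps B=0 W=0
Move 3: B@(0,1) -> caps B=0 W=0
Move 4: W@(3,0) -> caps B=0 W=0
Move 5: B@(1,2) -> caps B=0 W=0
Move 6: W@(3,3) -> caps B=0 W=0
Move 7: B@(2,2) -> caps B=0 W=0
Move 8: W@(0,0) -> caps B=0 W=0
Move 9: B@(4,2) -> caps B=0 W=0
Move 10: W@(1,4) -> caps B=0 W=0
Move 11: B@(1,0) -> caps B=1 W=0

Answer: 1 0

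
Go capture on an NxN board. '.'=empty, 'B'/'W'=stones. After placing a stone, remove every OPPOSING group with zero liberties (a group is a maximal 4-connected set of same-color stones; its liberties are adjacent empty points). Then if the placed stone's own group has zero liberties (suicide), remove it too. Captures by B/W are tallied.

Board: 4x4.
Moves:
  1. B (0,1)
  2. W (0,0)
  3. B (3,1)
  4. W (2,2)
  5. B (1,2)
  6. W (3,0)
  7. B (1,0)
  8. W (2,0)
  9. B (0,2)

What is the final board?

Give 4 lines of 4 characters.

Answer: .BB.
B.B.
W.W.
WB..

Derivation:
Move 1: B@(0,1) -> caps B=0 W=0
Move 2: W@(0,0) -> caps B=0 W=0
Move 3: B@(3,1) -> caps B=0 W=0
Move 4: W@(2,2) -> caps B=0 W=0
Move 5: B@(1,2) -> caps B=0 W=0
Move 6: W@(3,0) -> caps B=0 W=0
Move 7: B@(1,0) -> caps B=1 W=0
Move 8: W@(2,0) -> caps B=1 W=0
Move 9: B@(0,2) -> caps B=1 W=0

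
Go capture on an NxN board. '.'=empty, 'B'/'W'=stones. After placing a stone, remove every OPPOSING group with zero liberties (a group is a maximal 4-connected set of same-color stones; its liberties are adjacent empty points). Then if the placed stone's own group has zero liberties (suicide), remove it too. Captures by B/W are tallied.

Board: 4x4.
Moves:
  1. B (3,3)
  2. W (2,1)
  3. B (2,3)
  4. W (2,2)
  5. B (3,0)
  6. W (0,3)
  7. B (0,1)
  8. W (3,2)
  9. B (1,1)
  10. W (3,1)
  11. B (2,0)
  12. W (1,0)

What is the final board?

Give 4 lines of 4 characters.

Answer: .B.W
WB..
.WWB
.WWB

Derivation:
Move 1: B@(3,3) -> caps B=0 W=0
Move 2: W@(2,1) -> caps B=0 W=0
Move 3: B@(2,3) -> caps B=0 W=0
Move 4: W@(2,2) -> caps B=0 W=0
Move 5: B@(3,0) -> caps B=0 W=0
Move 6: W@(0,3) -> caps B=0 W=0
Move 7: B@(0,1) -> caps B=0 W=0
Move 8: W@(3,2) -> caps B=0 W=0
Move 9: B@(1,1) -> caps B=0 W=0
Move 10: W@(3,1) -> caps B=0 W=0
Move 11: B@(2,0) -> caps B=0 W=0
Move 12: W@(1,0) -> caps B=0 W=2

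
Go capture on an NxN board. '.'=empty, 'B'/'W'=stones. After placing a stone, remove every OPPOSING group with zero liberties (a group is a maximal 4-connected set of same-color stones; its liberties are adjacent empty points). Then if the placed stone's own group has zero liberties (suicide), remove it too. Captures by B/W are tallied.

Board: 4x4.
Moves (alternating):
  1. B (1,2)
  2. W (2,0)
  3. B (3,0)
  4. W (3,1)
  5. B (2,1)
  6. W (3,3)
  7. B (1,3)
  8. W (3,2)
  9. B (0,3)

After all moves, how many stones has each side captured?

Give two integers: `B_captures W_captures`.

Move 1: B@(1,2) -> caps B=0 W=0
Move 2: W@(2,0) -> caps B=0 W=0
Move 3: B@(3,0) -> caps B=0 W=0
Move 4: W@(3,1) -> caps B=0 W=1
Move 5: B@(2,1) -> caps B=0 W=1
Move 6: W@(3,3) -> caps B=0 W=1
Move 7: B@(1,3) -> caps B=0 W=1
Move 8: W@(3,2) -> caps B=0 W=1
Move 9: B@(0,3) -> caps B=0 W=1

Answer: 0 1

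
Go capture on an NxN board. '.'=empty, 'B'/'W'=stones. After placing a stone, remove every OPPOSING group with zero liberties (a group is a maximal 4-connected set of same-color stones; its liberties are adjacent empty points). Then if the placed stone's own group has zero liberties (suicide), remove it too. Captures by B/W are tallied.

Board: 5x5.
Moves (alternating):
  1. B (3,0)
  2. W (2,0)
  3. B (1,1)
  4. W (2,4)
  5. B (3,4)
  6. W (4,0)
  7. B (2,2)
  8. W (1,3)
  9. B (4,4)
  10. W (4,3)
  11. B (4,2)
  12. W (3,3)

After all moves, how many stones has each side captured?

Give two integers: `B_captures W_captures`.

Answer: 0 2

Derivation:
Move 1: B@(3,0) -> caps B=0 W=0
Move 2: W@(2,0) -> caps B=0 W=0
Move 3: B@(1,1) -> caps B=0 W=0
Move 4: W@(2,4) -> caps B=0 W=0
Move 5: B@(3,4) -> caps B=0 W=0
Move 6: W@(4,0) -> caps B=0 W=0
Move 7: B@(2,2) -> caps B=0 W=0
Move 8: W@(1,3) -> caps B=0 W=0
Move 9: B@(4,4) -> caps B=0 W=0
Move 10: W@(4,3) -> caps B=0 W=0
Move 11: B@(4,2) -> caps B=0 W=0
Move 12: W@(3,3) -> caps B=0 W=2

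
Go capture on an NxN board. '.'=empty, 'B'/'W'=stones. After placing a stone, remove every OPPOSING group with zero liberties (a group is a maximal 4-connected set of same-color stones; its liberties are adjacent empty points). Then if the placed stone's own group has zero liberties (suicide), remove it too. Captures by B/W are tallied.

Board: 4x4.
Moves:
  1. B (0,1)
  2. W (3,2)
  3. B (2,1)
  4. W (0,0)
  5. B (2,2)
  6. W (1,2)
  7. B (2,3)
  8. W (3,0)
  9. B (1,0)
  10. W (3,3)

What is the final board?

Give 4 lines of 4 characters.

Move 1: B@(0,1) -> caps B=0 W=0
Move 2: W@(3,2) -> caps B=0 W=0
Move 3: B@(2,1) -> caps B=0 W=0
Move 4: W@(0,0) -> caps B=0 W=0
Move 5: B@(2,2) -> caps B=0 W=0
Move 6: W@(1,2) -> caps B=0 W=0
Move 7: B@(2,3) -> caps B=0 W=0
Move 8: W@(3,0) -> caps B=0 W=0
Move 9: B@(1,0) -> caps B=1 W=0
Move 10: W@(3,3) -> caps B=1 W=0

Answer: .B..
B.W.
.BBB
W.WW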